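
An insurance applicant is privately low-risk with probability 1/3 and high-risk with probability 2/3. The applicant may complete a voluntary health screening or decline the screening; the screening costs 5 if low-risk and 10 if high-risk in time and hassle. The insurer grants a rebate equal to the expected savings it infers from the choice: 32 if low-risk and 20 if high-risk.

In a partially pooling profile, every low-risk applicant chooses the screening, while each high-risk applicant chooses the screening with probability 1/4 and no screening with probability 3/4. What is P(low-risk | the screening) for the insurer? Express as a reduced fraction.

2/3

P(the screening) = (1/3)·1 + (2/3)·(1/4) = 1/2.
By Bayes' rule, P(low-risk | the screening) = (1/3) / (1/2) = 2/3.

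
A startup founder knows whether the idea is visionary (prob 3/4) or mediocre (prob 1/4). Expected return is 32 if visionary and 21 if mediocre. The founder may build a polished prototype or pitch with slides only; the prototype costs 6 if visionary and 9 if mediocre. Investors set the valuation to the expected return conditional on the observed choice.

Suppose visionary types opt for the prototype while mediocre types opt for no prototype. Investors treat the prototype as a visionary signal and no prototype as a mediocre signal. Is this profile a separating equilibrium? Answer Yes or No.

No

Under these beliefs, the prototype earns valuation 32 and no prototype earns valuation 21.
visionary: the prototype nets 32 − 6 = 26; no prototype nets 21. visionary prefers the prototype.
mediocre: the prototype nets 32 − 9 = 23; no prototype nets 21. mediocre would deviate to the prototype.
mediocre has a profitable deviation, so the profile is not an equilibrium.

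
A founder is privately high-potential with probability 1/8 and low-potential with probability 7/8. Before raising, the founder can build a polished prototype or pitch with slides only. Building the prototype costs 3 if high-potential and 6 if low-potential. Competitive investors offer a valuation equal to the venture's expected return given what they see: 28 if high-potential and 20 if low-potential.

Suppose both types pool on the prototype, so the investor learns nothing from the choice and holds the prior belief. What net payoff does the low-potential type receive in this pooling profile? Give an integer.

15

Pooled valuation = 1/8·28 + 7/8·20 = 21.
low-potential pays cost 6 for the prototype, so net payoff = 21 − 6 = 15.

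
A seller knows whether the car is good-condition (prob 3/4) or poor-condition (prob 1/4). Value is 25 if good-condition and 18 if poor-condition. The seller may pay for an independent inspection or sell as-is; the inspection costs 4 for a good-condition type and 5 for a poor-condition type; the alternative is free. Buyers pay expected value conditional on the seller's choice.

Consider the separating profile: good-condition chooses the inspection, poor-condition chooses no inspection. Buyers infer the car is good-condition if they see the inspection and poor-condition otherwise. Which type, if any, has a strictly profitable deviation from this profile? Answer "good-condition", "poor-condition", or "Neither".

poor-condition

The inspection pays 25; no inspection pays 18.
good-condition: assigned the inspection, nets 25 − 4 = 21; deviating to no inspection nets 18.
poor-condition: assigned no inspection, nets 18; deviating to the inspection nets 25 − 5 = 20.
The poor-condition type gains 2 by deviating.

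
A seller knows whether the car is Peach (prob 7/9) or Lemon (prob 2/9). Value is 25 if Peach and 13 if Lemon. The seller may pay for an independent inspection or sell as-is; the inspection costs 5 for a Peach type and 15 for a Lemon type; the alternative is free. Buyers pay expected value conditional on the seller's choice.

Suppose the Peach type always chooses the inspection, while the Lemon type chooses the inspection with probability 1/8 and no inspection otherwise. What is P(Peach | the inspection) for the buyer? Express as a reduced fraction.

P(the inspection) = (7/9)·1 + (2/9)·(1/8) = 29/36.
By Bayes' rule, P(Peach | the inspection) = (7/9) / (29/36) = 28/29.

28/29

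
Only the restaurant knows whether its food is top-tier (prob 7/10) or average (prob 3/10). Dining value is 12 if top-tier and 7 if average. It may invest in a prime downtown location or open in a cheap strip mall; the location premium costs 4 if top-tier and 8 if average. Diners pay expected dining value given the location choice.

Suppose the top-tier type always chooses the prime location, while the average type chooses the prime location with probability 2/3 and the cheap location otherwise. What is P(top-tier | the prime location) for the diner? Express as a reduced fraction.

7/9

P(the prime location) = (7/10)·1 + (3/10)·(2/3) = 9/10.
By Bayes' rule, P(top-tier | the prime location) = (7/10) / (9/10) = 7/9.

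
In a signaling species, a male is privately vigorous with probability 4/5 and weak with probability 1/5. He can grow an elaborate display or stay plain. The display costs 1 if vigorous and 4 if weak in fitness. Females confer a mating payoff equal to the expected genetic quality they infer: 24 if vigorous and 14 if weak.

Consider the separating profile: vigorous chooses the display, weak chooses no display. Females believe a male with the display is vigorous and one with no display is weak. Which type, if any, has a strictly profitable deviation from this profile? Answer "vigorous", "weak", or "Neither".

The display pays 24; no display pays 14.
vigorous: assigned the display, nets 24 − 1 = 23; deviating to no display nets 14.
weak: assigned no display, nets 14; deviating to the display nets 24 − 4 = 20.
The weak type gains 6 by deviating.

weak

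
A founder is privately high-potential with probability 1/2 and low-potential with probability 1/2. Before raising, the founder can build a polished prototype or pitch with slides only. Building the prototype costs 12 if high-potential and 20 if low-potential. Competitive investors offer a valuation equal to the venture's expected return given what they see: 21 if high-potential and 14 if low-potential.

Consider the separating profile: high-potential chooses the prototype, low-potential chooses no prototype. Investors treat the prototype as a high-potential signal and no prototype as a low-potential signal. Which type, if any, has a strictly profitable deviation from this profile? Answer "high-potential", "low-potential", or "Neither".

The prototype pays 21; no prototype pays 14.
high-potential: assigned the prototype, nets 21 − 12 = 9; deviating to no prototype nets 14.
low-potential: assigned no prototype, nets 14; deviating to the prototype nets 21 − 20 = 1.
The high-potential type gains 5 by deviating.

high-potential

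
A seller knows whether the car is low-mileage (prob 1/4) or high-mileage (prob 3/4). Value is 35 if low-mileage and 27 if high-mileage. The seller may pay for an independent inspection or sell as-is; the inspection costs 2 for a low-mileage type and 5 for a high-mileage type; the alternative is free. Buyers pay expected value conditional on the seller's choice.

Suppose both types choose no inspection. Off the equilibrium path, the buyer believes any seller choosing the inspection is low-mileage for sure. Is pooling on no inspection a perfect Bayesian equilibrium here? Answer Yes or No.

No

On path, the buyer holds the prior and pays 1/4·35 + 3/4·27 = 29. Off path (the inspection), believing low-mileage, it pays 35.
low-mileage: no inspection nets 29; the inspection nets 35 − 2 = 33. low-mileage would deviate.
high-mileage: no inspection nets 29; the inspection nets 35 − 5 = 30. high-mileage would deviate.
A type deviates, so pooling fails.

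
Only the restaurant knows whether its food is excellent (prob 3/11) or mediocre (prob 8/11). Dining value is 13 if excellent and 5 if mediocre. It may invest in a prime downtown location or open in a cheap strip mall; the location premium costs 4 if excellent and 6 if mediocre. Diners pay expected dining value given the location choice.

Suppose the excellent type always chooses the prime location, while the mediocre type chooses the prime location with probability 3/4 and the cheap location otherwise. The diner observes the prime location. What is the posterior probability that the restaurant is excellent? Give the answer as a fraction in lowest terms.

1/3

P(the prime location) = (3/11)·1 + (8/11)·(3/4) = 9/11.
By Bayes' rule, P(excellent | the prime location) = (3/11) / (9/11) = 1/3.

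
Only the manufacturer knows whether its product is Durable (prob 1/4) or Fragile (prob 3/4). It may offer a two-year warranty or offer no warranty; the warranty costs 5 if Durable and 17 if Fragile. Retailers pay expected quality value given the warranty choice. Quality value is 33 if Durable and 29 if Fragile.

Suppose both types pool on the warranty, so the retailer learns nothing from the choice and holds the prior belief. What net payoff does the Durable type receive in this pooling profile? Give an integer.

Pooled price = 1/4·33 + 3/4·29 = 30.
Durable pays cost 5 for the warranty, so net payoff = 30 − 5 = 25.

25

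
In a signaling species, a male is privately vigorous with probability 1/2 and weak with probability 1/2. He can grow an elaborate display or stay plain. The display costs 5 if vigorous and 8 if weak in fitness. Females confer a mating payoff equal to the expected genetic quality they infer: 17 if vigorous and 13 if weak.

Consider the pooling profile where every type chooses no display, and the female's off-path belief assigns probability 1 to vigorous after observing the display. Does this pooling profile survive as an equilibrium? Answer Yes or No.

On path, the female holds the prior and pays 1/2·17 + 1/2·13 = 15. Off path (the display), believing vigorous, it pays 17.
vigorous: no display nets 15; the display nets 17 − 5 = 12. vigorous stays.
weak: no display nets 15; the display nets 17 − 8 = 9. weak stays.
No type deviates, so pooling is sustained.

Yes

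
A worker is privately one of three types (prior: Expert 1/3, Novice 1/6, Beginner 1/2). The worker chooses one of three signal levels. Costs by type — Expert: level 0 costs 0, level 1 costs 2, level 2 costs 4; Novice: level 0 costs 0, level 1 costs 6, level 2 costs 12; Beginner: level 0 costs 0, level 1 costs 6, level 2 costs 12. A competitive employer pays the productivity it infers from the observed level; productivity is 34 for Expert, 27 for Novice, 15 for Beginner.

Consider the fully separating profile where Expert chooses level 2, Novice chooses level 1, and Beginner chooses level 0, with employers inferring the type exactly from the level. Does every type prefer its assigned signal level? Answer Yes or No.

No

Separating wages: level 2 → 34, level 1 → 27, level 0 → 15.
Expert (assigned level 2): level 0: 15 − 0 = 15; level 1: 27 − 2 = 25; level 2: 34 − 4 = 30. Expert stays.
Novice (assigned level 1): level 0: 15 − 0 = 15; level 1: 27 − 6 = 21; level 2: 34 − 12 = 22. Novice prefers level 2.
Beginner (assigned level 0): level 0: 15 − 0 = 15; level 1: 27 − 6 = 21; level 2: 34 − 12 = 22. Beginner prefers level 2.
At least one type deviates; the separating profile fails.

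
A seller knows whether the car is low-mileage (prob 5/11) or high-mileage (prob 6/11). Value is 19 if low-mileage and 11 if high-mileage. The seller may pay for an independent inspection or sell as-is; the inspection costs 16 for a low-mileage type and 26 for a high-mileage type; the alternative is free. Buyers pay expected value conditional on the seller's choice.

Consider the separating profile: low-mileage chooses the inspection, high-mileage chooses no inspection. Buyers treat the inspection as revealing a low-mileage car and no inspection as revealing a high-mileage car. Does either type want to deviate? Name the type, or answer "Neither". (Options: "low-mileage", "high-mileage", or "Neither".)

The inspection pays 19; no inspection pays 11.
low-mileage: assigned the inspection, nets 19 − 16 = 3; deviating to no inspection nets 11.
high-mileage: assigned no inspection, nets 11; deviating to the inspection nets 19 − 26 = -7.
The low-mileage type gains 8 by deviating.

low-mileage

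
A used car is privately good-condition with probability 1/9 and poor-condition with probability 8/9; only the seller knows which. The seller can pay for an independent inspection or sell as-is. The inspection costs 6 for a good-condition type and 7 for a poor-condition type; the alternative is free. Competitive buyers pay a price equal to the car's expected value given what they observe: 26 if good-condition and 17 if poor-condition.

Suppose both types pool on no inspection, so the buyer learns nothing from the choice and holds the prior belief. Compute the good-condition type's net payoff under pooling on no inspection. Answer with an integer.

18

Pooled price = 1/9·26 + 8/9·17 = 18.
good-condition pays no cost for no inspection, so net payoff = 18.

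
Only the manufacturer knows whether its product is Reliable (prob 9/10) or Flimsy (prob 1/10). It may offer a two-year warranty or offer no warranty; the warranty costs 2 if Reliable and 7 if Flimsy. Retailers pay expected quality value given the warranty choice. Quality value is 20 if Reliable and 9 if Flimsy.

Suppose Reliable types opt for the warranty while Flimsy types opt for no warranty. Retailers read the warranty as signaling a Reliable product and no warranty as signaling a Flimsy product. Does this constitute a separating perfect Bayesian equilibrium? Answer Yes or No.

Under these beliefs, the warranty earns price 20 and no warranty earns price 9.
Reliable: the warranty nets 20 − 2 = 18; no warranty nets 9. Reliable prefers the warranty.
Flimsy: the warranty nets 20 − 7 = 13; no warranty nets 9. Flimsy would deviate to the warranty.
Flimsy has a profitable deviation, so the profile is not an equilibrium.

No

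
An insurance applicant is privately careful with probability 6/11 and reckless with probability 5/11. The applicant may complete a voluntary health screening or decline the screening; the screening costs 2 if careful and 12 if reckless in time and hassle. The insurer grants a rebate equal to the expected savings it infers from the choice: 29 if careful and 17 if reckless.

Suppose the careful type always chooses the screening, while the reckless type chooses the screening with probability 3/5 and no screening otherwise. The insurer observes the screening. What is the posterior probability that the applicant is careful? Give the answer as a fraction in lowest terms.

2/3

P(the screening) = (6/11)·1 + (5/11)·(3/5) = 9/11.
By Bayes' rule, P(careful | the screening) = (6/11) / (9/11) = 2/3.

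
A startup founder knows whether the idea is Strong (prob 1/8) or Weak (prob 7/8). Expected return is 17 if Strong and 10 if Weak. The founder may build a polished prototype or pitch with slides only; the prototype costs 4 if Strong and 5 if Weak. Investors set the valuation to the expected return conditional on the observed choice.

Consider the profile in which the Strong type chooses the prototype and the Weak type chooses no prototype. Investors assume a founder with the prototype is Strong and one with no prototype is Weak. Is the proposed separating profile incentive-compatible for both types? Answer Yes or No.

No

Under these beliefs, the prototype earns valuation 17 and no prototype earns valuation 10.
Strong: the prototype nets 17 − 4 = 13; no prototype nets 10. Strong prefers the prototype.
Weak: the prototype nets 17 − 5 = 12; no prototype nets 10. Weak would deviate to the prototype.
Weak has a profitable deviation, so the profile is not an equilibrium.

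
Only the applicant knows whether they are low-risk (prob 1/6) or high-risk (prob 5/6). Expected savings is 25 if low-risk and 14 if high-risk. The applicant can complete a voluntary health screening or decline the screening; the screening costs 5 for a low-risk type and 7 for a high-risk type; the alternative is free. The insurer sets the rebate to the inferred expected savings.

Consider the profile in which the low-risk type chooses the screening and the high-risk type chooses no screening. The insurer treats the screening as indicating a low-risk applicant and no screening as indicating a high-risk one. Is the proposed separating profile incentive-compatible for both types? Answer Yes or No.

Under these beliefs, the screening earns rebate 25 and no screening earns rebate 14.
low-risk: the screening nets 25 − 5 = 20; no screening nets 14. low-risk prefers the screening.
high-risk: the screening nets 25 − 7 = 18; no screening nets 14. high-risk would deviate to the screening.
high-risk has a profitable deviation, so the profile is not an equilibrium.

No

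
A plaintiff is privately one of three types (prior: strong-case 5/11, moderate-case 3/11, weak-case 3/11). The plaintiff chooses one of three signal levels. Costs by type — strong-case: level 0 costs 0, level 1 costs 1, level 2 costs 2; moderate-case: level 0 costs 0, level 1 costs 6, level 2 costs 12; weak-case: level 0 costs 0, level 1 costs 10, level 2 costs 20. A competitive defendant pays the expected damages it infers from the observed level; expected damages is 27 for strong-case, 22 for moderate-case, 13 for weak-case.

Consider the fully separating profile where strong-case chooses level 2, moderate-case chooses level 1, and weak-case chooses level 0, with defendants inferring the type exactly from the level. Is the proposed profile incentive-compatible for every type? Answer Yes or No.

Separating settlements: level 2 → 27, level 1 → 22, level 0 → 13.
strong-case (assigned level 2): level 0: 13 − 0 = 13; level 1: 22 − 1 = 21; level 2: 27 − 2 = 25. strong-case stays.
moderate-case (assigned level 1): level 0: 13 − 0 = 13; level 1: 22 − 6 = 16; level 2: 27 − 12 = 15. moderate-case stays.
weak-case (assigned level 0): level 0: 13 − 0 = 13; level 1: 22 − 10 = 12; level 2: 27 − 20 = 7. weak-case stays.
Every type prefers its assigned level; separation holds.

Yes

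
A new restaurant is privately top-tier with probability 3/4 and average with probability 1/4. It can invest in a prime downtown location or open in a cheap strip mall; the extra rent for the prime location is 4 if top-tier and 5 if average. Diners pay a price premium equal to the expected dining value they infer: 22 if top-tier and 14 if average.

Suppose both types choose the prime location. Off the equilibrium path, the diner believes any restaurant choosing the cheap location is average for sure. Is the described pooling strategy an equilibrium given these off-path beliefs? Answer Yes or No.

Yes

On path, the diner holds the prior and pays 3/4·22 + 1/4·14 = 20. Off path (the cheap location), believing average, it pays 14.
top-tier: the prime location nets 20 − 4 = 16; the cheap location nets 14. top-tier stays.
average: the prime location nets 20 − 5 = 15; the cheap location nets 14. average stays.
No type deviates, so pooling is sustained.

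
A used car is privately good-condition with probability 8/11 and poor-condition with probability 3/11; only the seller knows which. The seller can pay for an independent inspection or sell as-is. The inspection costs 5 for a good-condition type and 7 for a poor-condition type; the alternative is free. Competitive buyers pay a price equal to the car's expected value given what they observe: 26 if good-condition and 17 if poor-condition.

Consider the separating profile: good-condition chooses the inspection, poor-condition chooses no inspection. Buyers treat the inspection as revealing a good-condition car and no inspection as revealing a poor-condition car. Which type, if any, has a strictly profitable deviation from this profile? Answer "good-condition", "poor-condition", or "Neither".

poor-condition

The inspection pays 26; no inspection pays 17.
good-condition: assigned the inspection, nets 26 − 5 = 21; deviating to no inspection nets 17.
poor-condition: assigned no inspection, nets 17; deviating to the inspection nets 26 − 7 = 19.
The poor-condition type gains 2 by deviating.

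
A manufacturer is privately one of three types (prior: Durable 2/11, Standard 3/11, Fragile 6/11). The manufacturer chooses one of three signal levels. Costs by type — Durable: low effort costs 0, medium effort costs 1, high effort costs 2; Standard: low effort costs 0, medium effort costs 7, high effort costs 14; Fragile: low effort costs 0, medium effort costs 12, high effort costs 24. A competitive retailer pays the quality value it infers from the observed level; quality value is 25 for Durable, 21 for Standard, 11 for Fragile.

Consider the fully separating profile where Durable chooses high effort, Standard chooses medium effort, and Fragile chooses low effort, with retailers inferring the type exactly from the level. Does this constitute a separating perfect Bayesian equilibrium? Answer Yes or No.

Yes

Separating prices: high effort → 25, medium effort → 21, low effort → 11.
Durable (assigned high effort): low effort: 11 − 0 = 11; medium effort: 21 − 1 = 20; high effort: 25 − 2 = 23. Durable stays.
Standard (assigned medium effort): low effort: 11 − 0 = 11; medium effort: 21 − 7 = 14; high effort: 25 − 14 = 11. Standard stays.
Fragile (assigned low effort): low effort: 11 − 0 = 11; medium effort: 21 − 12 = 9; high effort: 25 − 24 = 1. Fragile stays.
Every type prefers its assigned level; separation holds.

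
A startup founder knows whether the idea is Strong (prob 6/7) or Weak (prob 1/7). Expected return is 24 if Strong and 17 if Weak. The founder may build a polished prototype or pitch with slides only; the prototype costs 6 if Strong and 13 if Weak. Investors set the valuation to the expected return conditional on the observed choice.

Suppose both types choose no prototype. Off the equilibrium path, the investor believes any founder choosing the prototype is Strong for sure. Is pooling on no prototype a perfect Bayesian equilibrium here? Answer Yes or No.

Yes

On path, the investor holds the prior and pays 6/7·24 + 1/7·17 = 23. Off path (the prototype), believing Strong, it pays 24.
Strong: no prototype nets 23; the prototype nets 24 − 6 = 18. Strong stays.
Weak: no prototype nets 23; the prototype nets 24 − 13 = 11. Weak stays.
No type deviates, so pooling is sustained.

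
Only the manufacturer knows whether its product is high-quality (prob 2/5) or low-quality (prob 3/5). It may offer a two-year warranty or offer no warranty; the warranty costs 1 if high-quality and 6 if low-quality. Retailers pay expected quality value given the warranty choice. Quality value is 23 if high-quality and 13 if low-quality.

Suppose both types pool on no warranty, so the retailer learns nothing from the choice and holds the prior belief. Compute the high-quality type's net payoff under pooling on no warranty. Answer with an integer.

Pooled price = 2/5·23 + 3/5·13 = 17.
high-quality pays no cost for no warranty, so net payoff = 17.

17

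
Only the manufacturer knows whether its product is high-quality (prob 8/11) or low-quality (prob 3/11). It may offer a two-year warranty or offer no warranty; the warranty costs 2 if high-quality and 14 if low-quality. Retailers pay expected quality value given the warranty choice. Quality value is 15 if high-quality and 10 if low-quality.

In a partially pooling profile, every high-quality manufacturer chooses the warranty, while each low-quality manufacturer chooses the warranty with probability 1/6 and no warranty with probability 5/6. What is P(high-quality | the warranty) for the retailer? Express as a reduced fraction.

16/17

P(the warranty) = (8/11)·1 + (3/11)·(1/6) = 17/22.
By Bayes' rule, P(high-quality | the warranty) = (8/11) / (17/22) = 16/17.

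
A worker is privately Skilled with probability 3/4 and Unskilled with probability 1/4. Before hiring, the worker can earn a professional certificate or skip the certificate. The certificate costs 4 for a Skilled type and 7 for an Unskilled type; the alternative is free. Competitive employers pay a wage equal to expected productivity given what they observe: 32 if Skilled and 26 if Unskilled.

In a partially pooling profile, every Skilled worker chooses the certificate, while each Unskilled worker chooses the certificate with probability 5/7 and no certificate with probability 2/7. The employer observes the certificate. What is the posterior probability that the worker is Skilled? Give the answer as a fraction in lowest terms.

P(the certificate) = (3/4)·1 + (1/4)·(5/7) = 13/14.
By Bayes' rule, P(Skilled | the certificate) = (3/4) / (13/14) = 21/26.

21/26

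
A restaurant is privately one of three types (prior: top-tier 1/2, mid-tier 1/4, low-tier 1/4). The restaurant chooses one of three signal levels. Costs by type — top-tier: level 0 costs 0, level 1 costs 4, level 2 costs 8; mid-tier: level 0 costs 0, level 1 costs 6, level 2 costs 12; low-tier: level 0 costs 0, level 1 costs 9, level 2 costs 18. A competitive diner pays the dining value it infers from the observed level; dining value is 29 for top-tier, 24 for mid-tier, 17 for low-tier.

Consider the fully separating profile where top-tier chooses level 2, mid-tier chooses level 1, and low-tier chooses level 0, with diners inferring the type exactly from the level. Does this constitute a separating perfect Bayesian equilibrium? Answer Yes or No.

Separating price premiums: level 2 → 29, level 1 → 24, level 0 → 17.
top-tier (assigned level 2): level 0: 17 − 0 = 17; level 1: 24 − 4 = 20; level 2: 29 − 8 = 21. top-tier stays.
mid-tier (assigned level 1): level 0: 17 − 0 = 17; level 1: 24 − 6 = 18; level 2: 29 − 12 = 17. mid-tier stays.
low-tier (assigned level 0): level 0: 17 − 0 = 17; level 1: 24 − 9 = 15; level 2: 29 − 18 = 11. low-tier stays.
Every type prefers its assigned level; separation holds.

Yes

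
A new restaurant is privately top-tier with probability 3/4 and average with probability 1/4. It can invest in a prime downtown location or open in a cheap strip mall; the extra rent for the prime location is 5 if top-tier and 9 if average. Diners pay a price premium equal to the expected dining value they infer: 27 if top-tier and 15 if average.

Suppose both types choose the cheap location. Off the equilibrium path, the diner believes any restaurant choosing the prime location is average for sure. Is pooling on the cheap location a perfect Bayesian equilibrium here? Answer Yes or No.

Yes

On path, the diner holds the prior and pays 3/4·27 + 1/4·15 = 24. Off path (the prime location), believing average, it pays 15.
top-tier: the cheap location nets 24; the prime location nets 15 − 5 = 10. top-tier stays.
average: the cheap location nets 24; the prime location nets 15 − 9 = 6. average stays.
No type deviates, so pooling is sustained.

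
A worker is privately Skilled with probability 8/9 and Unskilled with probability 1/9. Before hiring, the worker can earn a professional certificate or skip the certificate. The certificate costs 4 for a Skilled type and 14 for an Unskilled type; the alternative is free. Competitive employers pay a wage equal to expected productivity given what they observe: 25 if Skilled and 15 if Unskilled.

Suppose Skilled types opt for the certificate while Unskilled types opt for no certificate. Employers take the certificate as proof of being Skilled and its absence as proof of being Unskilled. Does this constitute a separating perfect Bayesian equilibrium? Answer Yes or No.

Under these beliefs, the certificate earns wage 25 and no certificate earns wage 15.
Skilled: the certificate nets 25 − 4 = 21; no certificate nets 15. Skilled prefers the certificate.
Unskilled: the certificate nets 25 − 14 = 11; no certificate nets 15. Unskilled prefers no certificate.
Neither type deviates, so the separating profile is an equilibrium.

Yes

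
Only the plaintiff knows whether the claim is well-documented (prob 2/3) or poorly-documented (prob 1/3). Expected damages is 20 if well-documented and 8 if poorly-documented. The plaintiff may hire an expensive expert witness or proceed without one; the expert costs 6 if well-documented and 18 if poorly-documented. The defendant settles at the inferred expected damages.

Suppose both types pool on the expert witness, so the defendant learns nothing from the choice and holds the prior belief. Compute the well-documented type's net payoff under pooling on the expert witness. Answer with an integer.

Pooled settlement = 2/3·20 + 1/3·8 = 16.
well-documented pays cost 6 for the expert witness, so net payoff = 16 − 6 = 10.

10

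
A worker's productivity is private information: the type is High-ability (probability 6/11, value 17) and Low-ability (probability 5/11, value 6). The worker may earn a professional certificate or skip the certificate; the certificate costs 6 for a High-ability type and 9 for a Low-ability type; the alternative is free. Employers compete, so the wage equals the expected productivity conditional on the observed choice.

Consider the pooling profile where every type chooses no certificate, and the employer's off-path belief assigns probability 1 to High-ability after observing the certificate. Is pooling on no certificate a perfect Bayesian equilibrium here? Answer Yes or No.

On path, the employer holds the prior and pays 6/11·17 + 5/11·6 = 12. Off path (the certificate), believing High-ability, it pays 17.
High-ability: no certificate nets 12; the certificate nets 17 − 6 = 11. High-ability stays.
Low-ability: no certificate nets 12; the certificate nets 17 − 9 = 8. Low-ability stays.
No type deviates, so pooling is sustained.

Yes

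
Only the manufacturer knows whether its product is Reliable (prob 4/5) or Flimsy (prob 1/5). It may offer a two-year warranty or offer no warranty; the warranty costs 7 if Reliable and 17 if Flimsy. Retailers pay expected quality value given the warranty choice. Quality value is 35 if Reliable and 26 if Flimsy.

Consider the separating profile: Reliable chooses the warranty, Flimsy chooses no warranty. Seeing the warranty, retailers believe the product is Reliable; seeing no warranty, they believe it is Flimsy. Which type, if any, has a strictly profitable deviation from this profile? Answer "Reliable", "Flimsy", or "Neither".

The warranty pays 35; no warranty pays 26.
Reliable: assigned the warranty, nets 35 − 7 = 28; deviating to no warranty nets 26.
Flimsy: assigned no warranty, nets 26; deviating to the warranty nets 35 − 17 = 18.
Both types strictly prefer their assigned action; no profitable deviation.

Neither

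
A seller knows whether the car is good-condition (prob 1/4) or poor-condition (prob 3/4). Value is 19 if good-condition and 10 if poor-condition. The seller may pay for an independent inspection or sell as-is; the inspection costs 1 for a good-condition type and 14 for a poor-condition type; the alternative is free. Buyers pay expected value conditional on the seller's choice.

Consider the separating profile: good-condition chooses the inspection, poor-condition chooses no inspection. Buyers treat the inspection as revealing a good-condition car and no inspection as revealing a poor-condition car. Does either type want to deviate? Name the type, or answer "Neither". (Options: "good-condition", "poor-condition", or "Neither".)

Neither

The inspection pays 19; no inspection pays 10.
good-condition: assigned the inspection, nets 19 − 1 = 18; deviating to no inspection nets 10.
poor-condition: assigned no inspection, nets 10; deviating to the inspection nets 19 − 14 = 5.
Both types strictly prefer their assigned action; no profitable deviation.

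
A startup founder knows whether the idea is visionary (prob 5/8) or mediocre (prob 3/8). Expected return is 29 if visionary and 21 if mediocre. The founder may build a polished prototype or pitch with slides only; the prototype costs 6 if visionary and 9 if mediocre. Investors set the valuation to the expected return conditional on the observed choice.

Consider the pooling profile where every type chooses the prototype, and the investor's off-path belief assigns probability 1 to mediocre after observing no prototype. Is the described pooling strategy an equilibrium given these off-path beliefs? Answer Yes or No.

No

On path, the investor holds the prior and pays 5/8·29 + 3/8·21 = 26. Off path (no prototype), believing mediocre, it pays 21.
visionary: the prototype nets 26 − 6 = 20; no prototype nets 21. visionary would deviate.
mediocre: the prototype nets 26 − 9 = 17; no prototype nets 21. mediocre would deviate.
A type deviates, so pooling fails.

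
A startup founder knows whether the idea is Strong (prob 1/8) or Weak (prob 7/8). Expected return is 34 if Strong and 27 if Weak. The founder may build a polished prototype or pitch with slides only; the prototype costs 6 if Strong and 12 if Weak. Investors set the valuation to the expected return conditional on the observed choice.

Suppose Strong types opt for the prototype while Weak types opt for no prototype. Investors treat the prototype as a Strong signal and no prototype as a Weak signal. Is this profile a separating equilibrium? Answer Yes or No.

Yes

Under these beliefs, the prototype earns valuation 34 and no prototype earns valuation 27.
Strong: the prototype nets 34 − 6 = 28; no prototype nets 27. Strong prefers the prototype.
Weak: the prototype nets 34 − 12 = 22; no prototype nets 27. Weak prefers no prototype.
Neither type deviates, so the separating profile is an equilibrium.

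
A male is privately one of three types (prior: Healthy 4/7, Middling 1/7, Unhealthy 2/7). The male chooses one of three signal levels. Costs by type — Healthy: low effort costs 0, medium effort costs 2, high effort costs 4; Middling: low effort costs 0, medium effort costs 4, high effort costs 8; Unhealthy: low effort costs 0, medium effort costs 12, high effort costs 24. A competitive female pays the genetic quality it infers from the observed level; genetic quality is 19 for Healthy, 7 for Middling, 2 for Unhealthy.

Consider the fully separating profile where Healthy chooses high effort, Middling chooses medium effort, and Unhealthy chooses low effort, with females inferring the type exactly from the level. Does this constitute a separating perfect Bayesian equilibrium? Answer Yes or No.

Separating mating payoffs: high effort → 19, medium effort → 7, low effort → 2.
Healthy (assigned high effort): low effort: 2 − 0 = 2; medium effort: 7 − 2 = 5; high effort: 19 − 4 = 15. Healthy stays.
Middling (assigned medium effort): low effort: 2 − 0 = 2; medium effort: 7 − 4 = 3; high effort: 19 − 8 = 11. Middling prefers high effort.
Unhealthy (assigned low effort): low effort: 2 − 0 = 2; medium effort: 7 − 12 = -5; high effort: 19 − 24 = -5. Unhealthy stays.
At least one type deviates; the separating profile fails.

No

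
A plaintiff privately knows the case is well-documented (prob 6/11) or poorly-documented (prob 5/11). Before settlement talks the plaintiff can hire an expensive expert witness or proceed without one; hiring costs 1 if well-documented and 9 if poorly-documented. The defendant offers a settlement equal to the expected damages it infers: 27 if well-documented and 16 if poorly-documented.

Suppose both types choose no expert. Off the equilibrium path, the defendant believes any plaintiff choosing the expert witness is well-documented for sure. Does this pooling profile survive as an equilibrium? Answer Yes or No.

No

On path, the defendant holds the prior and pays 6/11·27 + 5/11·16 = 22. Off path (the expert witness), believing well-documented, it pays 27.
well-documented: no expert nets 22; the expert witness nets 27 − 1 = 26. well-documented would deviate.
poorly-documented: no expert nets 22; the expert witness nets 27 − 9 = 18. poorly-documented stays.
A type deviates, so pooling fails.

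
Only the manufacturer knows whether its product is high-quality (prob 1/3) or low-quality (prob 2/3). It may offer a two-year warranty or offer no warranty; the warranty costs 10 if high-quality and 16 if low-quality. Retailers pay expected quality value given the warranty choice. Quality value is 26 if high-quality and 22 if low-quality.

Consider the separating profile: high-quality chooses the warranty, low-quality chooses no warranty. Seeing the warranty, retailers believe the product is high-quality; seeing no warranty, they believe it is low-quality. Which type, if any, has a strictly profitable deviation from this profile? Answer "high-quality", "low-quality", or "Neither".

high-quality

The warranty pays 26; no warranty pays 22.
high-quality: assigned the warranty, nets 26 − 10 = 16; deviating to no warranty nets 22.
low-quality: assigned no warranty, nets 22; deviating to the warranty nets 26 − 16 = 10.
The high-quality type gains 6 by deviating.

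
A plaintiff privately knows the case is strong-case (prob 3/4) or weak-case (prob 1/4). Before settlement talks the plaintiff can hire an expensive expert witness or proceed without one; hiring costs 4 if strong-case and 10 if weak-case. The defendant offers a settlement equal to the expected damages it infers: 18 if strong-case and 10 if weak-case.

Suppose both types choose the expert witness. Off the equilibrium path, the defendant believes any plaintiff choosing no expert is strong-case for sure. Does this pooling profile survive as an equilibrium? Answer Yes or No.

No

On path, the defendant holds the prior and pays 3/4·18 + 1/4·10 = 16. Off path (no expert), believing strong-case, it pays 18.
strong-case: the expert witness nets 16 − 4 = 12; no expert nets 18. strong-case would deviate.
weak-case: the expert witness nets 16 − 10 = 6; no expert nets 18. weak-case would deviate.
A type deviates, so pooling fails.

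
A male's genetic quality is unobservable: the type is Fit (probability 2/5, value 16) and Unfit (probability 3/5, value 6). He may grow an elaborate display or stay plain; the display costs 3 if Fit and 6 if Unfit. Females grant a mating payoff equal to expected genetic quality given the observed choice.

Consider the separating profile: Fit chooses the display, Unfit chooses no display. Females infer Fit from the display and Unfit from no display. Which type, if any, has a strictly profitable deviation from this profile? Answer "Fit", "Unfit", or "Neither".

Unfit

The display pays 16; no display pays 6.
Fit: assigned the display, nets 16 − 3 = 13; deviating to no display nets 6.
Unfit: assigned no display, nets 6; deviating to the display nets 16 − 6 = 10.
The Unfit type gains 4 by deviating.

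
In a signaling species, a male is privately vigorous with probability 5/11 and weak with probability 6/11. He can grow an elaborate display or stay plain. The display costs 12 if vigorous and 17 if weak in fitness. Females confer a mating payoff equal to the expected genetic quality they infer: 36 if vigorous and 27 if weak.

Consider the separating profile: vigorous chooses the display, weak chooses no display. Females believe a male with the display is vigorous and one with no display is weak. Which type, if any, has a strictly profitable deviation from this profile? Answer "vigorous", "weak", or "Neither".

vigorous

The display pays 36; no display pays 27.
vigorous: assigned the display, nets 36 − 12 = 24; deviating to no display nets 27.
weak: assigned no display, nets 27; deviating to the display nets 36 − 17 = 19.
The vigorous type gains 3 by deviating.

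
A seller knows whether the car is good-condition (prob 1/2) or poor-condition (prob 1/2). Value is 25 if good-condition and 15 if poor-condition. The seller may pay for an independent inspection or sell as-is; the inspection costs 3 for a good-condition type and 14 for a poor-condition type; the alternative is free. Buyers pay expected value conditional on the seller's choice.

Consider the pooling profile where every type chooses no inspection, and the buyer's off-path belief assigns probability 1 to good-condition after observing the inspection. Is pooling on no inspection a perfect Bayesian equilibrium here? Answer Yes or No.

On path, the buyer holds the prior and pays 1/2·25 + 1/2·15 = 20. Off path (the inspection), believing good-condition, it pays 25.
good-condition: no inspection nets 20; the inspection nets 25 − 3 = 22. good-condition would deviate.
poor-condition: no inspection nets 20; the inspection nets 25 − 14 = 11. poor-condition stays.
A type deviates, so pooling fails.

No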